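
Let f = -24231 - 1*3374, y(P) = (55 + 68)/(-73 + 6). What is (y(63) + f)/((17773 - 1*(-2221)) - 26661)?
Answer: 1849658/446689 ≈ 4.1408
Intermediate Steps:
y(P) = -123/67 (y(P) = 123/(-67) = 123*(-1/67) = -123/67)
f = -27605 (f = -24231 - 3374 = -27605)
(y(63) + f)/((17773 - 1*(-2221)) - 26661) = (-123/67 - 27605)/((17773 - 1*(-2221)) - 26661) = -1849658/(67*((17773 + 2221) - 26661)) = -1849658/(67*(19994 - 26661)) = -1849658/67/(-6667) = -1849658/67*(-1/6667) = 1849658/446689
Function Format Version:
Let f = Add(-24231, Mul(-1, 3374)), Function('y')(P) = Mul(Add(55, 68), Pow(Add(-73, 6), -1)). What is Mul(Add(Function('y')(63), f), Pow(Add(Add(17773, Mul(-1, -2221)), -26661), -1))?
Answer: Rational(1849658, 446689) ≈ 4.1408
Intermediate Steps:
Function('y')(P) = Rational(-123, 67) (Function('y')(P) = Mul(123, Pow(-67, -1)) = Mul(123, Rational(-1, 67)) = Rational(-123, 67))
f = -27605 (f = Add(-24231, -3374) = -27605)
Mul(Add(Function('y')(63), f), Pow(Add(Add(17773, Mul(-1, -2221)), -26661), -1)) = Mul(Add(Rational(-123, 67), -27605), Pow(Add(Add(17773, Mul(-1, -2221)), -26661), -1)) = Mul(Rational(-1849658, 67), Pow(Add(Add(17773, 2221), -26661), -1)) = Mul(Rational(-1849658, 67), Pow(Add(19994, -26661), -1)) = Mul(Rational(-1849658, 67), Pow(-6667, -1)) = Mul(Rational(-1849658, 67), Rational(-1, 6667)) = Rational(1849658, 446689)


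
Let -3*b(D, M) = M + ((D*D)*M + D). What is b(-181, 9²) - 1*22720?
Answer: -2721701/3 ≈ -9.0723e+5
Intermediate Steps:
b(D, M) = -D/3 - M/3 - M*D²/3 (b(D, M) = -(M + ((D*D)*M + D))/3 = -(M + (D²*M + D))/3 = -(M + (M*D² + D))/3 = -(M + (D + M*D²))/3 = -(D + M + M*D²)/3 = -D/3 - M/3 - M*D²/3)
b(-181, 9²) - 1*22720 = (-⅓*(-181) - ⅓*9² - ⅓*9²*(-181)²) - 1*22720 = (181/3 - ⅓*81 - ⅓*81*32761) - 22720 = (181/3 - 27 - 884547) - 22720 = -2653541/3 - 22720 = -2721701/3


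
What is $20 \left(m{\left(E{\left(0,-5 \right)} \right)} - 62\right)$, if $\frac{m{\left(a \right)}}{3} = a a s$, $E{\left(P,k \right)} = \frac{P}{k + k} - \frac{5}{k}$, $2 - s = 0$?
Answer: $-1120$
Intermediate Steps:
$s = 2$ ($s = 2 - 0 = 2 + 0 = 2$)
$E{\left(P,k \right)} = - \frac{5}{k} + \frac{P}{2 k}$ ($E{\left(P,k \right)} = \frac{P}{2 k} - \frac{5}{k} = - \frac{5}{k} + \frac{P}{2 k}$)
$m{\left(a \right)} = 6 a^{2}$ ($m{\left(a \right)} = 3 a a 2 = 3 a^{2} \cdot 2 = 3 \cdot 2 a^{2} = 6 a^{2}$)
$20 \left(m{\left(E{\left(0,-5 \right)} \right)} - 62\right) = 20 \left(6 \left(\frac{-10 + 0}{2 \left(-5\right)}\right)^{2} - 62\right) = 20 \left(6 \left(\frac{1}{2} \left(- \frac{1}{5}\right) \left(-10\right)\right)^{2} - 62\right) = 20 \left(6 \cdot 1^{2} - 62\right) = 20 \left(6 \cdot 1 - 62\right) = 20 \left(6 - 62\right) = 20 \left(-56\right) = -1120$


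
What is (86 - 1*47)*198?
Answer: 7722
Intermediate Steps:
(86 - 1*47)*198 = (86 - 47)*198 = 39*198 = 7722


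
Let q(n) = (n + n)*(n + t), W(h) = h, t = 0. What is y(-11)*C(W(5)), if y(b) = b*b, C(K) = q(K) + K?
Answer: 6655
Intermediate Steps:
q(n) = 2*n**2 (q(n) = (n + n)*(n + 0) = (2*n)*n = 2*n**2)
C(K) = K + 2*K**2 (C(K) = 2*K**2 + K = K + 2*K**2)
y(b) = b**2
y(-11)*C(W(5)) = (-11)**2*(5*(1 + 2*5)) = 121*(5*(1 + 10)) = 121*(5*11) = 121*55 = 6655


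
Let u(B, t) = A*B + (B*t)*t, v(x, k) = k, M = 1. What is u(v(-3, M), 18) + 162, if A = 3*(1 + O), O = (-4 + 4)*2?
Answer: 489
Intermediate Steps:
O = 0 (O = 0*2 = 0)
A = 3 (A = 3*(1 + 0) = 3*1 = 3)
u(B, t) = 3*B + B*t**2 (u(B, t) = 3*B + (B*t)*t = 3*B + B*t**2)
u(v(-3, M), 18) + 162 = 1*(3 + 18**2) + 162 = 1*(3 + 324) + 162 = 1*327 + 162 = 327 + 162 = 489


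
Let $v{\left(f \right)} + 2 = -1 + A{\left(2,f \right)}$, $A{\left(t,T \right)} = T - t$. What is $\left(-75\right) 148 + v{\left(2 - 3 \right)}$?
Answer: $-11106$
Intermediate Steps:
$v{\left(f \right)} = -5 + f$ ($v{\left(f \right)} = -2 + \left(-1 + \left(f - 2\right)\right) = -2 + \left(-1 + \left(-2 + f\right)\right) = -2 + \left(-3 + f\right) = -5 + f$)
$\left(-75\right) 148 + v{\left(2 - 3 \right)} = \left(-75\right) 148 + \left(-5 + \left(2 - 3\right)\right) = -11100 + \left(-5 + \left(2 - 3\right)\right) = -11100 - 6 = -11106$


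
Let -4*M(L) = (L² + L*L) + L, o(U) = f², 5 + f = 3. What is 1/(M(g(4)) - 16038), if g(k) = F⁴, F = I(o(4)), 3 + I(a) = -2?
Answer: -4/846027 ≈ -4.7280e-6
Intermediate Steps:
f = -2 (f = -5 + 3 = -2)
o(U) = 4 (o(U) = (-2)² = 4)
I(a) = -5 (I(a) = -3 - 2 = -5)
F = -5
g(k) = 625 (g(k) = (-5)⁴ = 625)
M(L) = -L²/2 - L/4 (M(L) = -((L² + L*L) + L)/4 = -((L² + L²) + L)/4 = -(2*L² + L)/4 = -(L + 2*L²)/4 = -L²/2 - L/4)
1/(M(g(4)) - 16038) = 1/(-¼*625*(1 + 2*625) - 16038) = 1/(-¼*625*(1 + 1250) - 16038) = 1/(-¼*625*1251 - 16038) = 1/(-781875/4 - 16038) = 1/(-846027/4) = -4/846027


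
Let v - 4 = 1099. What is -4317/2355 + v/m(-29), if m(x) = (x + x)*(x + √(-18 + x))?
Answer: -1689809/1394160 + 1103*I*√47/51504 ≈ -1.2121 + 0.14682*I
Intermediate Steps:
v = 1103 (v = 4 + 1099 = 1103)
m(x) = 2*x*(x + √(-18 + x)) (m(x) = (2*x)*(x + √(-18 + x)) = 2*x*(x + √(-18 + x)))
-4317/2355 + v/m(-29) = -4317/2355 + 1103/((2*(-29)*(-29 + √(-18 - 29)))) = -4317*1/2355 + 1103/((2*(-29)*(-29 + √(-47)))) = -1439/785 + 1103/((2*(-29)*(-29 + I*√47))) = -1439/785 + 1103/(1682 - 58*I*√47)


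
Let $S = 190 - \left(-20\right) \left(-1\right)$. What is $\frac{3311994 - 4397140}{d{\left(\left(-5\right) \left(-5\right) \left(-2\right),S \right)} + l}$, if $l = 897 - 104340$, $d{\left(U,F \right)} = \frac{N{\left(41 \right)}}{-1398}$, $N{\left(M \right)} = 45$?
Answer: $\frac{505678036}{48204453} \approx 10.49$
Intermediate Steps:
$S = 170$ ($S = 190 - 20 = 170$)
$d{\left(U,F \right)} = - \frac{15}{466}$ ($d{\left(U,F \right)} = \frac{45}{-1398} = 45 \left(- \frac{1}{1398}\right) = - \frac{15}{466}$)
$l = -103443$ ($l = 897 - 104340 = -103443$)
$\frac{3311994 - 4397140}{d{\left(\left(-5\right) \left(-5\right) \left(-2\right),S \right)} + l} = \frac{3311994 - 4397140}{- \frac{15}{466} - 103443} = - \frac{1085146}{- \frac{48204453}{466}} = \left(-1085146\right) \left(- \frac{466}{48204453}\right) = \frac{505678036}{48204453}$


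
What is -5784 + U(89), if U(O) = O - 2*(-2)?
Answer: -5691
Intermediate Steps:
U(O) = 4 + O (U(O) = O + 4 = 4 + O)
-5784 + U(89) = -5784 + (4 + 89) = -5784 + 93 = -5691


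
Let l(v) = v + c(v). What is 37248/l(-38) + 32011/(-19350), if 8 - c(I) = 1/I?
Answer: -27424914929/22039650 ≈ -1244.3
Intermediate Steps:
c(I) = 8 - 1/I
l(v) = 8 + v - 1/v (l(v) = v + (8 - 1/v) = 8 + v - 1/v)
37248/l(-38) + 32011/(-19350) = 37248/(8 - 38 - 1/(-38)) + 32011/(-19350) = 37248/(8 - 38 - 1*(-1/38)) + 32011*(-1/19350) = 37248/(8 - 38 + 1/38) - 32011/19350 = 37248/(-1139/38) - 32011/19350 = 37248*(-38/1139) - 32011/19350 = -1415424/1139 - 32011/19350 = -27424914929/22039650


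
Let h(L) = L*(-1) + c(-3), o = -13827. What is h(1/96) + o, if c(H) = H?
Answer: -1327681/96 ≈ -13830.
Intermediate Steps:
h(L) = -3 - L (h(L) = L*(-1) - 3 = -L - 3 = -3 - L)
h(1/96) + o = (-3 - 1/96) - 13827 = -289/96 - 13827 = -1327681/96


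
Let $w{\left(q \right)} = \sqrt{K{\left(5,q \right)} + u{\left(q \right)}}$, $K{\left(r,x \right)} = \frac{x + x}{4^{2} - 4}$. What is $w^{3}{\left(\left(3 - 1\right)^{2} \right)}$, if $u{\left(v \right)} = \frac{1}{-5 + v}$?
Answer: $- \frac{i \sqrt{3}}{9} \approx - 0.19245 i$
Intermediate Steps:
$K{\left(r,x \right)} = \frac{x}{6}$ ($K{\left(r,x \right)} = \frac{2 x}{16 - 4} = \frac{2 x}{12} = 2 x \frac{1}{12} = \frac{x}{6}$)
$w{\left(q \right)} = \sqrt{\frac{1}{-5 + q} + \frac{q}{6}}$ ($w{\left(q \right)} = \sqrt{\frac{q}{6} + \frac{1}{-5 + q}} = \sqrt{\frac{1}{-5 + q} + \frac{q}{6}}$)
$w^{3}{\left(\left(3 - 1\right)^{2} \right)} = \left(\frac{\sqrt{6 \left(3 - 1\right)^{2} + \frac{36}{-5 + \left(3 - 1\right)^{2}}}}{6}\right)^{3} = \left(\frac{\sqrt{6 \cdot 2^{2} + \frac{36}{-5 + 2^{2}}}}{6}\right)^{3} = \left(\frac{\sqrt{6 \cdot 4 + \frac{36}{-5 + 4}}}{6}\right)^{3} = \left(\frac{\sqrt{24 + \frac{36}{-1}}}{6}\right)^{3} = \left(\frac{\sqrt{24 + 36 \left(-1\right)}}{6}\right)^{3} = \left(\frac{\sqrt{24 - 36}}{6}\right)^{3} = \left(\frac{\sqrt{-12}}{6}\right)^{3} = \left(\frac{2 i \sqrt{3}}{6}\right)^{3} = \left(\frac{i \sqrt{3}}{3}\right)^{3} = - \frac{i \sqrt{3}}{9}$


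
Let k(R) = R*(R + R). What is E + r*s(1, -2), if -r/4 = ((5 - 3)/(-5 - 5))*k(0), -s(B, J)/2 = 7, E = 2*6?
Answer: 12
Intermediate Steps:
E = 12
s(B, J) = -14 (s(B, J) = -2*7 = -14)
k(R) = 2*R**2 (k(R) = R*(2*R) = 2*R**2)
r = 0 (r = -4*(5 - 3)/(-5 - 5)*2*0**2 = -4*2/(-10)*2*0 = -4*2*(-1/10)*0 = -(-4)*0/5 = -4*0 = 0)
E + r*s(1, -2) = 12 + 0*(-14) = 12 + 0 = 12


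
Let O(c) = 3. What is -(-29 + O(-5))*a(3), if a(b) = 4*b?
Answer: 312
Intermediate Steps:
-(-29 + O(-5))*a(3) = -(-29 + 3)*4*3 = -(-26)*12 = -1*(-312) = 312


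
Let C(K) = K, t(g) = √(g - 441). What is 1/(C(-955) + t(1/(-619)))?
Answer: -118229/112963291 - 2*I*√42243655/564816455 ≈ -0.0010466 - 2.3015e-5*I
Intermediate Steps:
t(g) = √(-441 + g)
1/(C(-955) + t(1/(-619))) = 1/(-955 + √(-441 + 1/(-619))) = 1/(-955 + √(-441 - 1/619)) = 1/(-955 + √(-272980/619)) = 1/(-955 + 2*I*√42243655/619)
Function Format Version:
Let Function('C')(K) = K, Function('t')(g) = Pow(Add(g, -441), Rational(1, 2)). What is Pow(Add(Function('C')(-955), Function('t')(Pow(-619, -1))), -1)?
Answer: Add(Rational(-118229, 112963291), Mul(Rational(-2, 564816455), I, Pow(42243655, Rational(1, 2)))) ≈ Add(-0.0010466, Mul(-2.3015e-5, I))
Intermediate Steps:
Function('t')(g) = Pow(Add(-441, g), Rational(1, 2))
Pow(Add(Function('C')(-955), Function('t')(Pow(-619, -1))), -1) = Pow(Add(-955, Pow(Add(-441, Pow(-619, -1)), Rational(1, 2))), -1) = Pow(Add(-955, Pow(Add(-441, Rational(-1, 619)), Rational(1, 2))), -1) = Pow(Add(-955, Pow(Rational(-272980, 619), Rational(1, 2))), -1) = Pow(Add(-955, Mul(Rational(2, 619), I, Pow(42243655, Rational(1, 2)))), -1)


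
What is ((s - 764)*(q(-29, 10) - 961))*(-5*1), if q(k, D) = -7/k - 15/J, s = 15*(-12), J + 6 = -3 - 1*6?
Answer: -131371760/29 ≈ -4.5301e+6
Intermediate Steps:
J = -15 (J = -6 + (-3 - 1*6) = -6 + (-3 - 6) = -6 - 9 = -15)
s = -180
q(k, D) = 1 - 7/k (q(k, D) = -7/k - 15/(-15) = -7/k - 15*(-1/15) = -7/k + 1 = 1 - 7/k)
((s - 764)*(q(-29, 10) - 961))*(-5*1) = ((-180 - 764)*((-7 - 29)/(-29) - 961))*(-5*1) = -944*(-1/29*(-36) - 961)*(-5) = -944*(36/29 - 961)*(-5) = -944*(-27833/29)*(-5) = (26274352/29)*(-5) = -131371760/29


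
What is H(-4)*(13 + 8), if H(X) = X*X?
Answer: 336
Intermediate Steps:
H(X) = X²
H(-4)*(13 + 8) = (-4)²*(13 + 8) = 16*21 = 336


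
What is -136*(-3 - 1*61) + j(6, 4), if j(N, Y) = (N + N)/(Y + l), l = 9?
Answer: 113164/13 ≈ 8704.9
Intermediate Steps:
j(N, Y) = 2*N/(9 + Y) (j(N, Y) = (N + N)/(Y + 9) = (2*N)/(9 + Y) = 2*N/(9 + Y))
-136*(-3 - 1*61) + j(6, 4) = -136*(-3 - 1*61) + 2*6/(9 + 4) = -136*(-3 - 61) + 2*6/13 = -136*(-64) + 2*6*(1/13) = 8704 + 12/13 = 113164/13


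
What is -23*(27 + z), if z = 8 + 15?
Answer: -1150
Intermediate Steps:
z = 23
-23*(27 + z) = -23*(27 + 23) = -23*50 = -1150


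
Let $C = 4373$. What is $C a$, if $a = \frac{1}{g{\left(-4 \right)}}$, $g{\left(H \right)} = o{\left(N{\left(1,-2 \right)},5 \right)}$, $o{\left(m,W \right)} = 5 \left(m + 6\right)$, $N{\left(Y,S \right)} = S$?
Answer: $\frac{4373}{20} \approx 218.65$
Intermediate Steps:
$o{\left(m,W \right)} = 30 + 5 m$ ($o{\left(m,W \right)} = 5 \left(6 + m\right) = 30 + 5 m$)
$g{\left(H \right)} = 20$ ($g{\left(H \right)} = 30 + 5 \left(-2\right) = 30 - 10 = 20$)
$a = \frac{1}{20} \approx 0.05$
$C a = 4373 \cdot \frac{1}{20} = \frac{4373}{20}$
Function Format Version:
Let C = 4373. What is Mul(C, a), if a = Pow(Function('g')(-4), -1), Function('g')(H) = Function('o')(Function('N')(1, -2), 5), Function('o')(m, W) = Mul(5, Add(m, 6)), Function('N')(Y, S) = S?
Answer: Rational(4373, 20) ≈ 218.65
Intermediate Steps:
Function('o')(m, W) = Add(30, Mul(5, m)) (Function('o')(m, W) = Mul(5, Add(6, m)) = Add(30, Mul(5, m)))
Function('g')(H) = 20 (Function('g')(H) = Add(30, Mul(5, -2)) = Add(30, -10) = 20)
a = Rational(1, 20) (a = Pow(20, -1) = Rational(1, 20) ≈ 0.050000)
Mul(C, a) = Mul(4373, Rational(1, 20)) = Rational(4373, 20)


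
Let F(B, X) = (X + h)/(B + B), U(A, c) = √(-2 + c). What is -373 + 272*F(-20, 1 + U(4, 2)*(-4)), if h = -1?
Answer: -373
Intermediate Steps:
F(B, X) = (-1 + X)/(2*B) (F(B, X) = (X - 1)/(B + B) = (-1 + X)/((2*B)) = (-1 + X)*(1/(2*B)) = (-1 + X)/(2*B))
-373 + 272*F(-20, 1 + U(4, 2)*(-4)) = -373 + 272*((½)*(-1 + (1 + √(-2 + 2)*(-4)))/(-20)) = -373 + 272*((½)*(-1/20)*(-1 + (1 + √0*(-4)))) = -373 + 272*((½)*(-1/20)*(-1 + (1 + 0*(-4)))) = -373 + 272*((½)*(-1/20)*(-1 + (1 + 0))) = -373 + 272*((½)*(-1/20)*(-1 + 1)) = -373 + 272*((½)*(-1/20)*0) = -373 + 272*0 = -373 + 0 = -373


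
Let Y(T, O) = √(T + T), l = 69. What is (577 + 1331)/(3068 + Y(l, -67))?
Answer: 2926872/4706243 - 954*√138/4706243 ≈ 0.61953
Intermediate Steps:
Y(T, O) = √2*√T (Y(T, O) = √(2*T) = √2*√T)
(577 + 1331)/(3068 + Y(l, -67)) = (577 + 1331)/(3068 + √2*√69) = 1908/(3068 + √138)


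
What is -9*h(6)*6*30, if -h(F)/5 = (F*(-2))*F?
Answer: -583200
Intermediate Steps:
h(F) = 10*F² (h(F) = -5*F*(-2)*F = -5*(-2*F)*F = -(-10)*F² = 10*F²)
-9*h(6)*6*30 = -9*10*6²*6*30 = -9*10*36*6*30 = -3240*6*30 = -9*2160*30 = -19440*30 = -583200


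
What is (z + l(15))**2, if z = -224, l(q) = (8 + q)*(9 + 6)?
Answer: 14641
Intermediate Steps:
l(q) = 120 + 15*q (l(q) = (8 + q)*15 = 120 + 15*q)
(z + l(15))**2 = (-224 + (120 + 15*15))**2 = (-224 + (120 + 225))**2 = (-224 + 345)**2 = 121**2 = 14641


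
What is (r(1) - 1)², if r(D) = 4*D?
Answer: 9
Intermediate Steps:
(r(1) - 1)² = (4*1 - 1)² = (4 - 1)² = 3² = 9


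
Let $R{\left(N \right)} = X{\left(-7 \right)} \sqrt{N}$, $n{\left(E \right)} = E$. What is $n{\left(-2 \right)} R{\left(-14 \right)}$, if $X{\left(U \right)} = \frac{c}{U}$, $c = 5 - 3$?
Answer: $\frac{4 i \sqrt{14}}{7} \approx 2.1381 i$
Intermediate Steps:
$c = 2$ ($c = 5 - 3 = 2$)
$X{\left(U \right)} = \frac{2}{U}$
$R{\left(N \right)} = - \frac{2 \sqrt{N}}{7}$ ($R{\left(N \right)} = \frac{2}{-7} \sqrt{N} = 2 \left(- \frac{1}{7}\right) \sqrt{N} = - \frac{2 \sqrt{N}}{7}$)
$n{\left(-2 \right)} R{\left(-14 \right)} = - 2 \left(- \frac{2 \sqrt{-14}}{7}\right) = - 2 \left(- \frac{2 i \sqrt{14}}{7}\right) = \frac{4 i \sqrt{14}}{7}$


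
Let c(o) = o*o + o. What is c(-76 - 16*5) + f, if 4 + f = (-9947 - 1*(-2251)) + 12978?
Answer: 29458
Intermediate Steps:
c(o) = o + o**2 (c(o) = o**2 + o = o + o**2)
f = 5278 (f = -4 + ((-9947 - 1*(-2251)) + 12978) = -4 + ((-9947 + 2251) + 12978) = -4 + (-7696 + 12978) = -4 + 5282 = 5278)
c(-76 - 16*5) + f = (-76 - 16*5)*(1 + (-76 - 16*5)) + 5278 = (-76 - 1*80)*(1 + (-76 - 1*80)) + 5278 = (-76 - 80)*(1 + (-76 - 80)) + 5278 = -156*(1 - 156) + 5278 = -156*(-155) + 5278 = 24180 + 5278 = 29458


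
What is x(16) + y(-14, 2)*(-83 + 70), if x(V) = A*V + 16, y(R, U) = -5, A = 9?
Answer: 225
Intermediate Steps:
x(V) = 16 + 9*V (x(V) = 9*V + 16 = 16 + 9*V)
x(16) + y(-14, 2)*(-83 + 70) = (16 + 9*16) - 5*(-83 + 70) = (16 + 144) - 5*(-13) = 160 + 65 = 225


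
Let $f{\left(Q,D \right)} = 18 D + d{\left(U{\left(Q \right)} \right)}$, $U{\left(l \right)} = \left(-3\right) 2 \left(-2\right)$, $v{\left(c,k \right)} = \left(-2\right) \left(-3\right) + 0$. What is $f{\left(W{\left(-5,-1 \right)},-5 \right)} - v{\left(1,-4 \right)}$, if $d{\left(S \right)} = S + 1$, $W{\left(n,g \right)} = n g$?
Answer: $-83$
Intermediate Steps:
$W{\left(n,g \right)} = g n$
$v{\left(c,k \right)} = 6$ ($v{\left(c,k \right)} = 6 + 0 = 6$)
$U{\left(l \right)} = 12$ ($U{\left(l \right)} = \left(-6\right) \left(-2\right) = 12$)
$d{\left(S \right)} = 1 + S$
$f{\left(Q,D \right)} = 13 + 18 D$ ($f{\left(Q,D \right)} = 18 D + \left(1 + 12\right) = 18 D + 13 = 13 + 18 D$)
$f{\left(W{\left(-5,-1 \right)},-5 \right)} - v{\left(1,-4 \right)} = \left(13 + 18 \left(-5\right)\right) - 6 = \left(13 - 90\right) - 6 = -77 - 6 = -83$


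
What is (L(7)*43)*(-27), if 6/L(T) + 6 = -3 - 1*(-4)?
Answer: 6966/5 ≈ 1393.2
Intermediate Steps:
L(T) = -6/5 (L(T) = 6/(-6 + (-3 - 1*(-4))) = 6/(-6 + (-3 + 4)) = 6/(-6 + 1) = 6/(-5) = 6*(-⅕) = -6/5)
(L(7)*43)*(-27) = -6/5*43*(-27) = -258/5*(-27) = 6966/5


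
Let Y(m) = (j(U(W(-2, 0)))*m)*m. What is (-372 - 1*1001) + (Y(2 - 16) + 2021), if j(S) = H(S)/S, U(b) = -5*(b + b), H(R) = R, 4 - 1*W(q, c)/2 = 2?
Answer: 844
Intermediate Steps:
W(q, c) = 4 (W(q, c) = 8 - 2*2 = 8 - 4 = 4)
U(b) = -10*b
j(S) = 1 (j(S) = S/S = 1)
Y(m) = m² (Y(m) = (1*m)*m = m*m = m²)
(-372 - 1*1001) + (Y(2 - 16) + 2021) = (-372 - 1*1001) + ((2 - 16)² + 2021) = (-372 - 1001) + ((-14)² + 2021) = -1373 + (196 + 2021) = -1373 + 2217 = 844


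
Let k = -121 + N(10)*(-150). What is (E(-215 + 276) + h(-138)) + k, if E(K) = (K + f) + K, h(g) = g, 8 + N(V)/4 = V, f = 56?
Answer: -1281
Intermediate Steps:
N(V) = -32 + 4*V
k = -1321 (k = -121 + (-32 + 4*10)*(-150) = -121 + (-32 + 40)*(-150) = -121 + 8*(-150) = -121 - 1200 = -1321)
E(K) = 56 + 2*K (E(K) = (K + 56) + K = (56 + K) + K = 56 + 2*K)
(E(-215 + 276) + h(-138)) + k = ((56 + 2*(-215 + 276)) - 138) - 1321 = ((56 + 2*61) - 138) - 1321 = ((56 + 122) - 138) - 1321 = (178 - 138) - 1321 = 40 - 1321 = -1281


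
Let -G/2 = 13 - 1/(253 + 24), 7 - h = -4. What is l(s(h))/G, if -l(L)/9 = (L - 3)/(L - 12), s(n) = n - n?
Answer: 277/3200 ≈ 0.086563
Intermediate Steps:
h = 11 (h = 7 - 1*(-4) = 7 + 4 = 11)
s(n) = 0
l(L) = -9*(-3 + L)/(-12 + L) (l(L) = -9*(L - 3)/(L - 12) = -9*(-3 + L)/(-12 + L))
G = -7200/277 (G = -2*(13 - 1/(253 + 24)) = -2*(13 - 1/277) = -2*3600/277 = -7200/277 ≈ -25.993)
l(s(h))/G = (9*(3 - 1*0)/(-12 + 0))/(-7200/277) = (9*(3 + 0)/(-12))*(-277/7200) = (9*(-1/12)*3)*(-277/7200) = -9/4*(-277/7200) = 277/3200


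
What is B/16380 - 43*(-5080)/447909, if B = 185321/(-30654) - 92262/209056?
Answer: 272749371305873051/559724336128077120 ≈ 0.48729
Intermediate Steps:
B = -10392666581/1602100656 (B = 185321*(-1/30654) - 92262*1/209056 = -185321/30654 - 46131/104528 = -10392666581/1602100656 ≈ -6.4869)
B/16380 - 43*(-5080)/447909 = -10392666581/1602100656/16380 - 43*(-5080)/447909 = -10392666581/1602100656*1/16380 + 218440*(1/447909) = -10392666581/26242408745280 + 218440/447909 = 272749371305873051/559724336128077120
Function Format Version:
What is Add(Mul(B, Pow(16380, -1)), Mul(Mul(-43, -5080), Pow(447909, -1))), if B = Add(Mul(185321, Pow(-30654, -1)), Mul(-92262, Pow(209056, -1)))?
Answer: Rational(272749371305873051, 559724336128077120) ≈ 0.48729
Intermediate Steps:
B = Rational(-10392666581, 1602100656) (B = Add(Mul(185321, Rational(-1, 30654)), Mul(-92262, Rational(1, 209056))) = Add(Rational(-185321, 30654), Rational(-46131, 104528)) = Rational(-10392666581, 1602100656) ≈ -6.4869)
Add(Mul(B, Pow(16380, -1)), Mul(Mul(-43, -5080), Pow(447909, -1))) = Add(Mul(Rational(-10392666581, 1602100656), Pow(16380, -1)), Mul(Mul(-43, -5080), Pow(447909, -1))) = Add(Mul(Rational(-10392666581, 1602100656), Rational(1, 16380)), Mul(218440, Rational(1, 447909))) = Add(Rational(-10392666581, 26242408745280), Rational(218440, 447909)) = Rational(272749371305873051, 559724336128077120)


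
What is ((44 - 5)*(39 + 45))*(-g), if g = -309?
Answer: 1012284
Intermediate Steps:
((44 - 5)*(39 + 45))*(-g) = ((44 - 5)*(39 + 45))*(-1*(-309)) = (39*84)*309 = 3276*309 = 1012284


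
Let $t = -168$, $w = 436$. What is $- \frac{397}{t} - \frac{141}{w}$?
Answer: $\frac{37351}{18312} \approx 2.0397$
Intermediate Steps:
$- \frac{397}{t} - \frac{141}{w} = - \frac{397}{-168} - \frac{141}{436} = \left(-397\right) \left(- \frac{1}{168}\right) - \frac{141}{436} = \frac{397}{168} - \frac{141}{436} = \frac{37351}{18312}$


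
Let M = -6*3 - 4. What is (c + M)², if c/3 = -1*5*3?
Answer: 4489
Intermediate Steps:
c = -45 (c = 3*(-1*5*3) = 3*(-5*3) = 3*(-15) = -45)
M = -22 (M = -18 - 4 = -22)
(c + M)² = (-45 - 22)² = (-67)² = 4489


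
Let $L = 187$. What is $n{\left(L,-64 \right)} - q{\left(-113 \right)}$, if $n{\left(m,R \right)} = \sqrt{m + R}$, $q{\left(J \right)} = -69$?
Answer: $69 + \sqrt{123} \approx 80.091$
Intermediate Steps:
$n{\left(m,R \right)} = \sqrt{R + m}$
$n{\left(L,-64 \right)} - q{\left(-113 \right)} = \sqrt{-64 + 187} - -69 = \sqrt{123} + 69 = 69 + \sqrt{123}$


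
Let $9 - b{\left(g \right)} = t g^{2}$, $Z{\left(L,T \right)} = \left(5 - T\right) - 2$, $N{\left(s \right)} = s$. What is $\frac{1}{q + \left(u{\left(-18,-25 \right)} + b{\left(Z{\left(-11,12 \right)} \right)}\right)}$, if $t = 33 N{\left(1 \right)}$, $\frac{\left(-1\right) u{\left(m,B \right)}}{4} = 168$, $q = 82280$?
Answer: $\frac{1}{78944} \approx 1.2667 \cdot 10^{-5}$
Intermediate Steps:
$Z{\left(L,T \right)} = 3 - T$
$u{\left(m,B \right)} = -672$ ($u{\left(m,B \right)} = \left(-4\right) 168 = -672$)
$t = 33$ ($t = 33 \cdot 1 = 33$)
$b{\left(g \right)} = 9 - 33 g^{2}$
$\frac{1}{q + \left(u{\left(-18,-25 \right)} + b{\left(Z{\left(-11,12 \right)} \right)}\right)} = \frac{1}{82280 + \left(-672 + \left(9 - 33 \left(3 - 12\right)^{2}\right)\right)} = \frac{1}{82280 + \left(-672 + \left(9 - 33 \left(-9\right)^{2}\right)\right)} = \frac{1}{82280 + \left(-672 + \left(9 - 2673\right)\right)} = \frac{1}{82280 - 3336} = \frac{1}{78944}$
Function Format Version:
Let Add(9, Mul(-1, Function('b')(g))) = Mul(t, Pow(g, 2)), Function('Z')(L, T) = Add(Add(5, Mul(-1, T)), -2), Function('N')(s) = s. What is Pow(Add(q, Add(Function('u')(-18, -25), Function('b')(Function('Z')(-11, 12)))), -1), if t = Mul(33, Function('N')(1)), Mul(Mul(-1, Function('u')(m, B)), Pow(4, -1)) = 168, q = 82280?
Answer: Rational(1, 78944) ≈ 1.2667e-5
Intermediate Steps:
Function('Z')(L, T) = Add(3, Mul(-1, T))
Function('u')(m, B) = -672 (Function('u')(m, B) = Mul(-4, 168) = -672)
t = 33 (t = Mul(33, 1) = 33)
Function('b')(g) = Add(9, Mul(-33, Pow(g, 2))) (Function('b')(g) = Add(9, Mul(-1, Mul(33, Pow(g, 2)))) = Add(9, Mul(-33, Pow(g, 2))))
Pow(Add(q, Add(Function('u')(-18, -25), Function('b')(Function('Z')(-11, 12)))), -1) = Pow(Add(82280, Add(-672, Add(9, Mul(-33, Pow(Add(3, Mul(-1, 12)), 2))))), -1) = Pow(Add(82280, Add(-672, Add(9, Mul(-33, Pow(Add(3, -12), 2))))), -1) = Pow(Add(82280, Add(-672, Add(9, Mul(-33, Pow(-9, 2))))), -1) = Pow(Add(82280, Add(-672, Add(9, Mul(-33, 81)))), -1) = Pow(Add(82280, Add(-672, Add(9, -2673))), -1) = Pow(Add(82280, Add(-672, -2664)), -1) = Pow(Add(82280, -3336), -1) = Pow(78944, -1) = Rational(1, 78944)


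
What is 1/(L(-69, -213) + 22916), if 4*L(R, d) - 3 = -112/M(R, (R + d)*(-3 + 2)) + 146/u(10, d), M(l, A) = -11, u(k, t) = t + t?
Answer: 4686/107399417 ≈ 4.3632e-5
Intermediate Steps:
u(k, t) = 2*t
L(R, d) = 145/44 + 73/(4*d) (L(R, d) = ¾ + (-112/(-11) + 146/((2*d)))/4 = ¾ + (-112*(-1/11) + 146*(1/(2*d)))/4 = ¾ + (112/11 + 73/d)/4 = ¾ + (28/11 + 73/(4*d)) = 145/44 + 73/(4*d))
1/(L(-69, -213) + 22916) = 1/((1/44)*(803 + 145*(-213))/(-213) + 22916) = 1/((1/44)*(-1/213)*(803 - 30885) + 22916) = 1/((1/44)*(-1/213)*(-30082) + 22916) = 1/(15041/4686 + 22916) = 1/(107399417/4686) = 4686/107399417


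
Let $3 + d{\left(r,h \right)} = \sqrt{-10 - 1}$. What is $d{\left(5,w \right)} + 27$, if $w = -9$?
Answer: $24 + i \sqrt{11} \approx 24.0 + 3.3166 i$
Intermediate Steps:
$d{\left(r,h \right)} = -3 + i \sqrt{11}$ ($d{\left(r,h \right)} = -3 + \sqrt{-10 - 1} = -3 + \sqrt{-11} = -3 + i \sqrt{11}$)
$d{\left(5,w \right)} + 27 = \left(-3 + i \sqrt{11}\right) + 27 = 24 + i \sqrt{11}$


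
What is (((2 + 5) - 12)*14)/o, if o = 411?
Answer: -70/411 ≈ -0.17032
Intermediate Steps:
(((2 + 5) - 12)*14)/o = (((2 + 5) - 12)*14)/411 = ((7 - 12)*14)*(1/411) = -5*14*(1/411) = -70*1/411 = -70/411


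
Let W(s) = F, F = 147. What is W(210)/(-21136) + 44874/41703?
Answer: 314108841/293811536 ≈ 1.0691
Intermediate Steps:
W(s) = 147
W(210)/(-21136) + 44874/41703 = 147/(-21136) + 44874/41703 = 147*(-1/21136) + 44874*(1/41703) = -147/21136 + 14958/13901 = 314108841/293811536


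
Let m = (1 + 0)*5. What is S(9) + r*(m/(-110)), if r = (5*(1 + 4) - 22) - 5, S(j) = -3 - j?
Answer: -131/11 ≈ -11.909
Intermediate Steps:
m = 5 (m = 1*5 = 5)
r = -2 (r = (5*5 - 22) - 5 = (25 - 22) - 5 = 3 - 5 = -2)
S(9) + r*(m/(-110)) = (-3 - 1*9) - 10/(-110) = (-3 - 9) - 10*(-1)/110 = -12 - 2*(-1/22) = -12 + 1/11 = -131/11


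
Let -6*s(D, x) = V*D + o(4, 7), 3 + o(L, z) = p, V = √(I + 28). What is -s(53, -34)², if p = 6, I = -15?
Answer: -18263/18 - 53*√13/6 ≈ -1046.5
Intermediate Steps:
V = √13 (V = √(-15 + 28) = √13 ≈ 3.6056)
o(L, z) = 3 (o(L, z) = -3 + 6 = 3)
s(D, x) = -½ - D*√13/6 (s(D, x) = -(√13*D + 3)/6 = -(D*√13 + 3)/6 = -(3 + D*√13)/6 = -½ - D*√13/6)
-s(53, -34)² = -(-½ - ⅙*53*√13)² = -(-½ - 53*√13/6)²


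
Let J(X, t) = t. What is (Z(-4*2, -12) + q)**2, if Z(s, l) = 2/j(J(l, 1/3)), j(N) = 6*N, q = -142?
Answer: 19881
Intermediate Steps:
Z(s, l) = 1 (Z(s, l) = 2/((6/3)) = 2/((6*(1/3))) = 2/2 = 2*(1/2) = 1)
(Z(-4*2, -12) + q)**2 = (1 - 142)**2 = (-141)**2 = 19881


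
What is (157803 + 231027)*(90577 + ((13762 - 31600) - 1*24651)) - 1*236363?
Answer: 18697820677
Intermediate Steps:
(157803 + 231027)*(90577 + ((13762 - 31600) - 1*24651)) - 1*236363 = 388830*(90577 + (-17838 - 24651)) - 236363 = 388830*(90577 - 42489) - 236363 = 388830*48088 - 236363 = 18698057040 - 236363 = 18697820677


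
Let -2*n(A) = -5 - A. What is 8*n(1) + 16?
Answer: 40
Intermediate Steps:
n(A) = 5/2 + A/2 (n(A) = -(-5 - A)/2 = 5/2 + A/2)
8*n(1) + 16 = 8*(5/2 + (1/2)*1) + 16 = 8*(5/2 + 1/2) + 16 = 8*3 + 16 = 24 + 16 = 40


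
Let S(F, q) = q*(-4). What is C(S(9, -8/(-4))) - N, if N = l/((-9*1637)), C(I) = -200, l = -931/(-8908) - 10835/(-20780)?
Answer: -13635995602991/68179992498 ≈ -200.00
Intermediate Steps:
l = 2896609/4627706 (l = -931*(-1/8908) - 10835*(-1/20780) = 931/8908 + 2167/4156 = 2896609/4627706 ≈ 0.62593)
S(F, q) = -4*q
N = -2896609/68179992498 (N = 2896609/(4627706*((-9*1637))) = (2896609/4627706)/(-14733) = (2896609/4627706)*(-1/14733) = -2896609/68179992498 ≈ -4.2485e-5)
C(S(9, -8/(-4))) - N = -200 - 1*(-2896609/68179992498) = -200 + 2896609/68179992498 = -13635995602991/68179992498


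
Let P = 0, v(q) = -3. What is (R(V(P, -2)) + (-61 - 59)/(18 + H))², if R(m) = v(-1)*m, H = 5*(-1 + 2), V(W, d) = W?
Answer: 14400/529 ≈ 27.221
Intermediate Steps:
H = 5 (H = 5*1 = 5)
R(m) = -3*m
(R(V(P, -2)) + (-61 - 59)/(18 + H))² = (-3*0 + (-61 - 59)/(18 + 5))² = (0 - 120/23)² = (-120/23)² = 14400/529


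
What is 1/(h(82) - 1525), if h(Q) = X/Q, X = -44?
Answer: -41/62547 ≈ -0.00065551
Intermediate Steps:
h(Q) = -44/Q
1/(h(82) - 1525) = 1/(-44/82 - 1525) = 1/(-44*1/82 - 1525) = 1/(-22/41 - 1525) = 1/(-62547/41) = -41/62547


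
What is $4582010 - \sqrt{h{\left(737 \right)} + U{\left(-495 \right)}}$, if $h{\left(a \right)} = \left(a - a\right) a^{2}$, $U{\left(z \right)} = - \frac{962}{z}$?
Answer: $4582010 - \frac{\sqrt{52910}}{165} \approx 4.582 \cdot 10^{6}$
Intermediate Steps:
$h{\left(a \right)} = 0$ ($h{\left(a \right)} = 0 a^{2} = 0$)
$4582010 - \sqrt{h{\left(737 \right)} + U{\left(-495 \right)}} = 4582010 - \sqrt{0 - \frac{962}{-495}} = 4582010 - \sqrt{0 - - \frac{962}{495}} = 4582010 - \sqrt{0 + \frac{962}{495}} = 4582010 - \sqrt{\frac{962}{495}} = 4582010 - \frac{\sqrt{52910}}{165}$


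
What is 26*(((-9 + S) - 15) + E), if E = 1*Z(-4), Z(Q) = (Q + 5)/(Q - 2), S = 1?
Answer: -1807/3 ≈ -602.33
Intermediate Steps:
Z(Q) = (5 + Q)/(-2 + Q)
E = -⅙ (E = 1*((5 - 4)/(-2 - 4)) = 1*(1/(-6)) = 1*(-⅙*1) = 1*(-⅙) = -⅙ ≈ -0.16667)
26*(((-9 + S) - 15) + E) = 26*(((-9 + 1) - 15) - ⅙) = 26*((-8 - 15) - ⅙) = 26*(-23 - ⅙) = 26*(-139/6) = -1807/3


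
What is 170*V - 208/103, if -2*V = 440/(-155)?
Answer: 763992/3193 ≈ 239.27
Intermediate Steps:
V = 44/31 (V = -220/(-155) = -220*(-1)/155 = -½*(-88/31) = 44/31 ≈ 1.4194)
170*V - 208/103 = 170*(44/31) - 208/103 = 7480/31 - 208*1/103 = 7480/31 - 208/103 = 763992/3193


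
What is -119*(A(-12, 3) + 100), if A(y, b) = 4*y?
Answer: -6188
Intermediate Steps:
-119*(A(-12, 3) + 100) = -119*(4*(-12) + 100) = -119*(-48 + 100) = -119*52 = -6188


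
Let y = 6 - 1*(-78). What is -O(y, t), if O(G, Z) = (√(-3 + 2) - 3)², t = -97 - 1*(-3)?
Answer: -8 + 6*I ≈ -8.0 + 6.0*I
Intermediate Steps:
t = -94 (t = -97 + 3 = -94)
y = 84 (y = 6 + 78 = 84)
O(G, Z) = (-3 + I)² (O(G, Z) = (√(-1) - 3)² = (I - 3)² = (-3 + I)²)
-O(y, t) = -(3 - I)²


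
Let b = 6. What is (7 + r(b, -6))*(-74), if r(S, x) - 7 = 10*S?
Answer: -5476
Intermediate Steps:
r(S, x) = 7 + 10*S
(7 + r(b, -6))*(-74) = (7 + (7 + 10*6))*(-74) = (7 + (7 + 60))*(-74) = (7 + 67)*(-74) = 74*(-74) = -5476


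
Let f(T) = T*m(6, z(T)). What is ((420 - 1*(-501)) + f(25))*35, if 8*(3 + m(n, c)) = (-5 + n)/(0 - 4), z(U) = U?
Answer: 946645/32 ≈ 29583.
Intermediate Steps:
m(n, c) = -91/32 - n/32 (m(n, c) = -3 + ((-5 + n)/(0 - 4))/8 = -3 + ((-5 + n)/(-4))/8 = -3 + ((-5 + n)*(-¼))/8 = -3 + (5/4 - n/4)/8 = -3 + (5/32 - n/32) = -91/32 - n/32)
f(T) = -97*T/32 (f(T) = T*(-91/32 - 1/32*6) = T*(-91/32 - 3/16) = T*(-97/32) = -97*T/32)
((420 - 1*(-501)) + f(25))*35 = ((420 - 1*(-501)) - 97/32*25)*35 = ((420 + 501) - 2425/32)*35 = (921 - 2425/32)*35 = (27047/32)*35 = 946645/32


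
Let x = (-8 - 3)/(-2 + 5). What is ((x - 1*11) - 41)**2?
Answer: 27889/9 ≈ 3098.8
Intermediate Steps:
x = -11/3 ≈ -3.6667
((x - 1*11) - 41)**2 = ((-11/3 - 1*11) - 41)**2 = ((-11/3 - 11) - 41)**2 = (-44/3 - 41)**2 = (-167/3)**2 = 27889/9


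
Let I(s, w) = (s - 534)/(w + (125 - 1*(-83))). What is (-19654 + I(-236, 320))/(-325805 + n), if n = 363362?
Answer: -36287/69336 ≈ -0.52335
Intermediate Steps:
I(s, w) = (-534 + s)/(208 + w) (I(s, w) = (-534 + s)/(w + (125 + 83)) = (-534 + s)/(w + 208) = (-534 + s)/(208 + w))
(-19654 + I(-236, 320))/(-325805 + n) = (-19654 + (-534 - 236)/(208 + 320))/(-325805 + 363362) = (-19654 - 770/528)/37557 = (-19654 + (1/528)*(-770))*(1/37557) = (-19654 - 35/24)*(1/37557) = -471731/24*1/37557 = -36287/69336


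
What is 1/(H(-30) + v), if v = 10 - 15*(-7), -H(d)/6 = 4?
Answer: 1/91 ≈ 0.010989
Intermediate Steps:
H(d) = -24 (H(d) = -6*4 = -24)
v = 115 (v = 10 + 105 = 115)
1/(H(-30) + v) = 1/(-24 + 115) = 1/91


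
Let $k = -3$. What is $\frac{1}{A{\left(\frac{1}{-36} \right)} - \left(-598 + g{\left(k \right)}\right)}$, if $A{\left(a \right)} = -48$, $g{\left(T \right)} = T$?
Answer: $\frac{1}{553} \approx 0.0018083$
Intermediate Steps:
$\frac{1}{A{\left(\frac{1}{-36} \right)} - \left(-598 + g{\left(k \right)}\right)} = \frac{1}{-48 + \left(598 - -3\right)} = \frac{1}{-48 + \left(598 + 3\right)} = \frac{1}{-48 + 601} = \frac{1}{553}$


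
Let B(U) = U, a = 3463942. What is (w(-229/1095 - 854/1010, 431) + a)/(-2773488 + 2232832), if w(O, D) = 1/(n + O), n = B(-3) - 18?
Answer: -8449028987459/1318734053872 ≈ -6.4069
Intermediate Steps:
n = -21 (n = -3 - 18 = -21)
w(O, D) = 1/(-21 + O)
(w(-229/1095 - 854/1010, 431) + a)/(-2773488 + 2232832) = (1/(-21 + (-229/1095 - 854/1010)) + 3463942)/(-2773488 + 2232832) = (1/(-21 + (-229*1/1095 - 854*1/1010)) + 3463942)/(-540656) = (1/(-21 + (-229/1095 - 427/505)) + 3463942)*(-1/540656) = (1/(-21 - 116642/110595) + 3463942)*(-1/540656) = (1/(-2439137/110595) + 3463942)*(-1/540656) = (-110595/2439137 + 3463942)*(-1/540656) = (8449028987459/2439137)*(-1/540656) = -8449028987459/1318734053872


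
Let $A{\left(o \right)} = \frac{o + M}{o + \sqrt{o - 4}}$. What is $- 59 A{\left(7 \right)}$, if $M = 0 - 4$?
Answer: $- \frac{1239}{46} + \frac{177 \sqrt{3}}{46} \approx -20.27$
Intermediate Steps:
$M = -4$ ($M = 0 - 4 = -4$)
$A{\left(o \right)} = \frac{-4 + o}{o + \sqrt{-4 + o}}$ ($A{\left(o \right)} = \frac{o - 4}{o + \sqrt{o - 4}} = \frac{-4 + o}{o + \sqrt{-4 + o}}$)
$- 59 A{\left(7 \right)} = - 59 \frac{-4 + 7}{7 + \sqrt{-4 + 7}} = - 59 \frac{1}{7 + \sqrt{3}} \cdot 3 = - 59 \frac{3}{7 + \sqrt{3}} = - \frac{177}{7 + \sqrt{3}}$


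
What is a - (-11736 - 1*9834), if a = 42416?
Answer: 63986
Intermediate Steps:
a - (-11736 - 1*9834) = 42416 - (-11736 - 1*9834) = 42416 - (-11736 - 9834) = 42416 - 1*(-21570) = 42416 + 21570 = 63986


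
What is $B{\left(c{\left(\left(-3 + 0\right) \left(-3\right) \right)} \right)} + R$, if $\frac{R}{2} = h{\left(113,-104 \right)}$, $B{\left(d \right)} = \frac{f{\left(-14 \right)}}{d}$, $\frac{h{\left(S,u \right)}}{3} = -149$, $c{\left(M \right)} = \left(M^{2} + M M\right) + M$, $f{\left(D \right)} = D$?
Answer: $- \frac{152888}{171} \approx -894.08$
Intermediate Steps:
$c{\left(M \right)} = M + 2 M^{2}$ ($c{\left(M \right)} = \left(M^{2} + M^{2}\right) + M = 2 M^{2} + M = M + 2 M^{2}$)
$h{\left(S,u \right)} = -447$ ($h{\left(S,u \right)} = 3 \left(-149\right) = -447$)
$B{\left(d \right)} = - \frac{14}{d}$
$R = -894$ ($R = 2 \left(-447\right) = -894$)
$B{\left(c{\left(\left(-3 + 0\right) \left(-3\right) \right)} \right)} + R = - \frac{14}{\left(-3 + 0\right) \left(-3\right) \left(1 + 2 \left(-3 + 0\right) \left(-3\right)\right)} - 894 = - \frac{14}{\left(-3\right) \left(-3\right) \left(1 + 2 \left(\left(-3\right) \left(-3\right)\right)\right)} - 894 = - \frac{14}{9 \left(1 + 2 \cdot 9\right)} - 894 = - \frac{14}{9 \left(1 + 18\right)} - 894 = - \frac{14}{9 \cdot 19} - 894 = - \frac{14}{171} - 894 = - \frac{152888}{171}$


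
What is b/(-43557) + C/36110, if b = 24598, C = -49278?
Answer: -1517317813/786421635 ≈ -1.9294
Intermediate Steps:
b/(-43557) + C/36110 = 24598/(-43557) - 49278/36110 = 24598*(-1/43557) - 49278*1/36110 = -24598/43557 - 24639/18055 = -1517317813/786421635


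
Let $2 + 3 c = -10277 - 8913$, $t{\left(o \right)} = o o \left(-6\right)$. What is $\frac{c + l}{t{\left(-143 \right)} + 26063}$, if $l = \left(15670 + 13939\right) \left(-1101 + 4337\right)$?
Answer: $- \frac{287424980}{289893} \approx -991.49$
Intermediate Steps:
$t{\left(o \right)} = - 6 o^{2}$ ($t{\left(o \right)} = o^{2} \left(-6\right) = - 6 o^{2}$)
$l = 95814724$ ($l = 29609 \cdot 3236 = 95814724$)
$c = - \frac{19192}{3}$ ($c = - \frac{2}{3} + \frac{-10277 - 8913}{3} = - \frac{2}{3} + \frac{1}{3} \left(-19190\right) = - \frac{2}{3} - \frac{19190}{3} = - \frac{19192}{3} \approx -6397.3$)
$\frac{c + l}{t{\left(-143 \right)} + 26063} = \frac{- \frac{19192}{3} + 95814724}{- 6 \left(-143\right)^{2} + 26063} = \frac{287424980}{3 \left(\left(-6\right) 20449 + 26063\right)} = \frac{287424980}{3 \left(-122694 + 26063\right)} = \frac{287424980}{3 \left(-96631\right)} = \frac{287424980}{3} \left(- \frac{1}{96631}\right) = - \frac{287424980}{289893}$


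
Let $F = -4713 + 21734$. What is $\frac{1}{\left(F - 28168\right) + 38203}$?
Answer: $\frac{1}{27056} \approx 3.696 \cdot 10^{-5}$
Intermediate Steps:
$F = 17021$
$\frac{1}{\left(F - 28168\right) + 38203} = \frac{1}{\left(17021 - 28168\right) + 38203} = \frac{1}{-11147 + 38203} = \frac{1}{27056}$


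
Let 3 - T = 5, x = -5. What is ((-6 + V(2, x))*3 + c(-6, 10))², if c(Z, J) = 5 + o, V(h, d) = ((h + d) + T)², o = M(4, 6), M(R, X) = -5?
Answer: 3249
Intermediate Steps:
T = -2 (T = 3 - 1*5 = 3 - 5 = -2)
o = -5
V(h, d) = (-2 + d + h)² (V(h, d) = ((h + d) - 2)² = ((d + h) - 2)² = (-2 + d + h)²)
c(Z, J) = 0 (c(Z, J) = 5 - 5 = 0)
((-6 + V(2, x))*3 + c(-6, 10))² = ((-6 + (-2 - 5 + 2)²)*3 + 0)² = ((-6 + (-5)²)*3 + 0)² = ((-6 + 25)*3 + 0)² = (19*3 + 0)² = (57 + 0)² = 57² = 3249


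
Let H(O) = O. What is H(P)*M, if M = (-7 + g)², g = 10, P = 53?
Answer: 477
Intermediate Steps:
M = 9 (M = (-7 + 10)² = 3² = 9)
H(P)*M = 53*9 = 477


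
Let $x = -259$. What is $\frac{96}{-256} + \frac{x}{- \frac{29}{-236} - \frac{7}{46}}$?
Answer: $\frac{11246339}{1272} \approx 8841.5$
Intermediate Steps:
$\frac{96}{-256} + \frac{x}{- \frac{29}{-236} - \frac{7}{46}} = \frac{96}{-256} - \frac{259}{- \frac{29}{-236} - \frac{7}{46}} = 96 \left(- \frac{1}{256}\right) - \frac{259}{\left(-29\right) \left(- \frac{1}{236}\right) - \frac{7}{46}} = - \frac{3}{8} - \frac{259}{\frac{29}{236} - \frac{7}{46}} = - \frac{3}{8} - \frac{259}{- \frac{159}{5428}} = - \frac{3}{8} - - \frac{1405852}{159} = - \frac{3}{8} + \frac{1405852}{159} = \frac{11246339}{1272}$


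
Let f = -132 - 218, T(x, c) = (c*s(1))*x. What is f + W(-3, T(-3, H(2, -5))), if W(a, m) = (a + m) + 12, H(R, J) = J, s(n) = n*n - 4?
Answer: -386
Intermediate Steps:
s(n) = -4 + n² (s(n) = n² - 4 = -4 + n²)
T(x, c) = -3*c*x (T(x, c) = (c*(-4 + 1²))*x = (c*(-4 + 1))*x = (c*(-3))*x = (-3*c)*x = -3*c*x)
W(a, m) = 12 + a + m
f = -350
f + W(-3, T(-3, H(2, -5))) = -350 + (12 - 3 - 3*(-5)*(-3)) = -350 + (12 - 3 - 45) = -350 - 36 = -386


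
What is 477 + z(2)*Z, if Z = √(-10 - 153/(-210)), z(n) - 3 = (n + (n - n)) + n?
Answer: 477 + I*√45430/10 ≈ 477.0 + 21.314*I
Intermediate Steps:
z(n) = 3 + 2*n (z(n) = 3 + ((n + (n - n)) + n) = 3 + ((n + 0) + n) = 3 + (n + n) = 3 + 2*n)
Z = I*√45430/70 (Z = √(-10 - 153*(-1/210)) = √(-10 + 51/70) = √(-649/70) = I*√45430/70 ≈ 3.0449*I)
477 + z(2)*Z = 477 + (3 + 2*2)*(I*√45430/70) = 477 + (3 + 4)*(I*√45430/70) = 477 + 7*(I*√45430/70) = 477 + I*√45430/10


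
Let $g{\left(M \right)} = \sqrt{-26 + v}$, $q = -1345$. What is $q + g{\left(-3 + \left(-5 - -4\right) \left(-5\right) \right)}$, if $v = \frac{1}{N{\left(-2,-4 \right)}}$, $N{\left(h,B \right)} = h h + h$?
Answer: $-1345 + \frac{i \sqrt{102}}{2} \approx -1345.0 + 5.0498 i$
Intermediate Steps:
$N{\left(h,B \right)} = h + h^{2}$ ($N{\left(h,B \right)} = h^{2} + h = h + h^{2}$)
$v = \frac{1}{2}$ ($v = \frac{1}{\left(-2\right) \left(1 - 2\right)} = \frac{1}{\left(-2\right) \left(-1\right)} = \frac{1}{2} \approx 0.5$)
$g{\left(M \right)} = \frac{i \sqrt{102}}{2}$ ($g{\left(M \right)} = \sqrt{-26 + \frac{1}{2}} = \sqrt{- \frac{51}{2}} = \frac{i \sqrt{102}}{2}$)
$q + g{\left(-3 + \left(-5 - -4\right) \left(-5\right) \right)} = -1345 + \frac{i \sqrt{102}}{2}$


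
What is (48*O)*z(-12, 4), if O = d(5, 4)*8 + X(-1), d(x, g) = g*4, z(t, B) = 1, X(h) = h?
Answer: 6096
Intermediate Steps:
d(x, g) = 4*g
O = 127 (O = (4*4)*8 - 1 = 16*8 - 1 = 128 - 1 = 127)
(48*O)*z(-12, 4) = (48*127)*1 = 6096*1 = 6096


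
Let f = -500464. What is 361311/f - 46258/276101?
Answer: -122908792123/138178610864 ≈ -0.88949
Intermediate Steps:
361311/f - 46258/276101 = 361311/(-500464) - 46258/276101 = 361311*(-1/500464) - 46258*1/276101 = -361311/500464 - 46258/276101 = -122908792123/138178610864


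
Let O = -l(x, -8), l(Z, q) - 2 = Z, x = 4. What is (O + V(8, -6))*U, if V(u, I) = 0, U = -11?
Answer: 66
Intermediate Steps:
l(Z, q) = 2 + Z
O = -6 (O = -(2 + 4) = -1*6 = -6)
(O + V(8, -6))*U = (-6 + 0)*(-11) = -6*(-11) = 66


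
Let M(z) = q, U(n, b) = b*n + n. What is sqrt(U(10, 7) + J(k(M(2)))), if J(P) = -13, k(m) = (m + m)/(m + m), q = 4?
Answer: sqrt(67) ≈ 8.1853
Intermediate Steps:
U(n, b) = n + b*n
M(z) = 4
k(m) = 1 (k(m) = (2*m)/((2*m)) = (2*m)*(1/(2*m)) = 1)
sqrt(U(10, 7) + J(k(M(2)))) = sqrt(10*(1 + 7) - 13) = sqrt(10*8 - 13) = sqrt(80 - 13) = sqrt(67)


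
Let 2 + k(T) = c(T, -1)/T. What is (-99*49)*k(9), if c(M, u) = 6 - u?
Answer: 5929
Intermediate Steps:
k(T) = -2 + 7/T (k(T) = -2 + (6 - 1*(-1))/T = -2 + (6 + 1)/T = -2 + 7/T)
(-99*49)*k(9) = (-99*49)*(-2 + 7/9) = -4851*(-2 + 7*(⅑)) = -4851*(-2 + 7/9) = -4851*(-11/9) = 5929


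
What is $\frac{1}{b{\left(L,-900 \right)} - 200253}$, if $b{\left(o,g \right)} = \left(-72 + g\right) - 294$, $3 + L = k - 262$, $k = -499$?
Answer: $- \frac{1}{201519} \approx -4.9623 \cdot 10^{-6}$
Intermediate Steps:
$L = -764$ ($L = -3 - 761 = -764$)
$b{\left(o,g \right)} = -366 + g$
$\frac{1}{b{\left(L,-900 \right)} - 200253} = \frac{1}{\left(-366 - 900\right) - 200253} = \frac{1}{-1266 - 200253} = \frac{1}{-201519} = - \frac{1}{201519}$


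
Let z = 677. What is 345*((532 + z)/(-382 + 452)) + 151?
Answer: 85535/14 ≈ 6109.6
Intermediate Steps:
345*((532 + z)/(-382 + 452)) + 151 = 345*((532 + 677)/(-382 + 452)) + 151 = 345*(1209/70) + 151 = 83421/14 + 151 = 85535/14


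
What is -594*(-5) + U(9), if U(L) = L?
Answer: 2979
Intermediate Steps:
-594*(-5) + U(9) = -594*(-5) + 9 = -66*(-45) + 9 = 2970 + 9 = 2979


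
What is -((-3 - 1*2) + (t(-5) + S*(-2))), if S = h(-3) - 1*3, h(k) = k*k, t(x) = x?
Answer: 22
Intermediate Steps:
h(k) = k**2
S = 6 (S = (-3)**2 - 1*3 = 9 - 3 = 6)
-((-3 - 1*2) + (t(-5) + S*(-2))) = -((-3 - 1*2) + (-5 + 6*(-2))) = -((-3 - 2) + (-5 - 12)) = -(-5 - 17) = -1*(-22) = 22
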